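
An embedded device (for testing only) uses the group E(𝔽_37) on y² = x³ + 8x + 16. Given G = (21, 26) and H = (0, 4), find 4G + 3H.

(3, 20)

First 4G:
Double-and-add on 4 = (100)₂. Start with G = (21, 26) for the leading 1-bit.
double: tangent at (21, 26): λ = (3·21² + 8)/(2·26) ≡ 36/15. 15⁻¹ ≡ 5 (mod 37), so λ ≡ 36·5 ≡ 32.
  x = λ² - 21 - 21 = 1024 - 42 ≡ 20; y = λ·(21 - 20) - 26 ≡ 6. → (20, 6)
double: tangent at (20, 6): λ = (3·20² + 8)/(2·6) ≡ 24/12. 12⁻¹ ≡ 34 (mod 37), so λ ≡ 24·34 ≡ 2.
  x = λ² - 20 - 20 = 4 - 40 ≡ 1; y = λ·(20 - 1) - 6 ≡ 32. → (1, 32)
4G = (1, 32).
Next 3H:
Repeated addition: build up to 3H.
2H: tangent at (0, 4): λ = (3·0² + 8)/(2·4) ≡ 8/8. 8⁻¹ ≡ 14 (mod 37), so λ ≡ 8·14 ≡ 1.
  x = λ² - 0 - 0 = 1 - 0 ≡ 1; y = λ·(0 - 1) - 4 ≡ 32. → (1, 32)
3H: (1, 32) + (0, 4). λ = (4 - 32)/(0 - 1) ≡ 9/36 mod 37. 36⁻¹ ≡ 36 (mod 37), so λ ≡ 28.
  x = λ² - 1 - 0 = 784 - 1 ≡ 6; y = λ·(1 - 6) - 32 ≡ 13. → (6, 13)
3H = (6, 13).
Finally 4G + 3H:
(1, 32) + (6, 13). λ = (13 - 32)/(6 - 1) ≡ 18/5 mod 37. 5⁻¹ ≡ 15 (mod 37), so λ ≡ 11.
  x = λ² - 1 - 6 = 121 - 7 ≡ 3; y = λ·(1 - 3) - 32 ≡ 20. → (3, 20)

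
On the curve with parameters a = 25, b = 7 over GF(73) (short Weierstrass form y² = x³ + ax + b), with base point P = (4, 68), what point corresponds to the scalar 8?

Double-and-add on 8 = (1000)₂. Start with P = (4, 68) for the leading 1-bit.
double: tangent at (4, 68): λ = (3·4² + 25)/(2·68) ≡ 0/63. 63⁻¹ ≡ 51 (mod 73) since 63·51 = 3213 ≡ 1, so λ ≡ 0·51 ≡ 0.
  x = λ² - 4 - 4 = 0 - 8 ≡ 65; y = λ·(4 - 65) - 68 ≡ 5. → (65, 5)
double: tangent at (65, 5): λ = (3·65² + 25)/(2·5) ≡ 71/10. 10⁻¹ ≡ 22 (mod 73) since 10·22 = 220 ≡ 1, so λ ≡ 71·22 ≡ 29.
  x = λ² - 65 - 65 = 841 - 130 ≡ 54; y = λ·(65 - 54) - 5 ≡ 22. → (54, 22)
double: tangent at (54, 22): λ = (3·54² + 25)/(2·22) ≡ 13/44. 44⁻¹ ≡ 5 (mod 73) since 44·5 = 220 ≡ 1, so λ ≡ 13·5 ≡ 65.
  x = λ² - 54 - 54 = 4225 - 108 ≡ 29; y = λ·(54 - 29) - 22 ≡ 70. → (29, 70)

(29, 70)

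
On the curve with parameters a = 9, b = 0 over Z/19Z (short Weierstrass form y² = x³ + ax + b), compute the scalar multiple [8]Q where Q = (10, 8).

Repeated addition: build up to 8Q.
2Q: tangent at (10, 8): λ = (3·10² + 9)/(2·8) ≡ 5/16. 16⁻¹ ≡ 6 (mod 19) since 16·6 = 96 ≡ 1, so λ ≡ 5·6 ≡ 11.
  x = λ² - 10 - 10 = 121 - 20 ≡ 6; y = λ·(10 - 6) - 8 ≡ 17. → (6, 17)
3Q: (6, 17) + (10, 8). λ = (8 - 17)/(10 - 6) ≡ 10/4 mod 19. 4⁻¹ ≡ 5 (mod 19), so λ ≡ 12.
  x = λ² - 6 - 10 = 144 - 16 ≡ 14; y = λ·(6 - 14) - 17 ≡ 1. → (14, 1)
4Q: (14, 1) + (10, 8). λ = (8 - 1)/(10 - 14) ≡ 7/15 mod 19. 15⁻¹ ≡ 14 (mod 19) since 15·14 = 210 ≡ 1, so λ ≡ 3.
  x = λ² - 14 - 10 = 9 - 24 ≡ 4; y = λ·(14 - 4) - 1 ≡ 10. → (4, 10)
5Q: (4, 10) + (10, 8). λ = (8 - 10)/(10 - 4) ≡ 17/6 mod 19. 6⁻¹ ≡ 16 (mod 19) since 6·16 = 96 ≡ 1, so λ ≡ 6.
  x = λ² - 4 - 10 = 36 - 14 ≡ 3; y = λ·(4 - 3) - 10 ≡ 15. → (3, 15)
6Q: (3, 15) + (10, 8). λ = (8 - 15)/(10 - 3) ≡ 12/7 mod 19. 7⁻¹ ≡ 11 (mod 19) since 7·11 = 77 ≡ 1, so λ ≡ 18.
  x = λ² - 3 - 10 = 324 - 13 ≡ 7; y = λ·(3 - 7) - 15 ≡ 8. → (7, 8)
7Q: (7, 8) + (10, 8). λ = (8 - 8)/(10 - 7) ≡ 0/3 mod 19. 3⁻¹ ≡ 13 (mod 19) since 3·13 = 39 ≡ 1, so λ ≡ 0.
  x = λ² - 7 - 10 = 0 - 17 ≡ 2; y = λ·(7 - 2) - 8 ≡ 11. → (2, 11)
8Q: (2, 11) + (10, 8). λ = (8 - 11)/(10 - 2) ≡ 16/8 mod 19. 8⁻¹ ≡ 12 (mod 19), so λ ≡ 2.
  x = λ² - 2 - 10 = 4 - 12 ≡ 11; y = λ·(2 - 11) - 11 ≡ 9. → (11, 9)

(11, 9)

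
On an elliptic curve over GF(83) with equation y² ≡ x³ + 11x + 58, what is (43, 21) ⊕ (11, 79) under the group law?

(43, 21) + (11, 79). λ = (79 - 21)/(11 - 43) ≡ 58/51 mod 83. 51⁻¹ ≡ 70 (mod 83), so λ ≡ 76.
  x = λ² - 43 - 11 = 5776 - 54 ≡ 78; y = λ·(43 - 78) - 21 ≡ 58. → (78, 58)

(78, 58)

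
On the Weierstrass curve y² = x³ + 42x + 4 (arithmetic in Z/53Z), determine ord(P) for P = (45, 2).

2P: tangent at (45, 2): λ = (3·45² + 42)/(2·2) ≡ 22/4. 4⁻¹ ≡ 40 (mod 53) since 4·40 = 160 ≡ 1, so λ ≡ 22·40 ≡ 32.
  x = λ² - 45 - 45 = 1024 - 90 ≡ 33; y = λ·(45 - 33) - 2 ≡ 11. → (33, 11)
3P: (33, 11) + (45, 2). λ = (2 - 11)/(45 - 33) ≡ 44/12 mod 53. 12⁻¹ ≡ 31 (mod 53) since 12·31 = 372 ≡ 1, so λ ≡ 39.
  x = λ² - 33 - 45 = 1521 - 78 ≡ 12; y = λ·(33 - 12) - 11 ≡ 13. → (12, 13)
4P: (12, 13) + (45, 2). λ = (2 - 13)/(45 - 12) ≡ 42/33 mod 53. 33⁻¹ ≡ 45 (mod 53) since 33·45 = 1485 ≡ 1, so λ ≡ 35.
  x = λ² - 12 - 45 = 1225 - 57 ≡ 2; y = λ·(12 - 2) - 13 ≡ 19. → (2, 19)
5P: (2, 19) + (45, 2). λ = (2 - 19)/(45 - 2) ≡ 36/43 mod 53. 43⁻¹ ≡ 37 (mod 53), so λ ≡ 7.
  x = λ² - 2 - 45 = 49 - 47 ≡ 2; y = λ·(2 - 2) - 19 ≡ 34. → (2, 34)
6P: (2, 34) + (45, 2). λ = (2 - 34)/(45 - 2) ≡ 21/43 mod 53. 43⁻¹ ≡ 37 (mod 53) since 43·37 = 1591 ≡ 1, so λ ≡ 35.
  x = λ² - 2 - 45 = 1225 - 47 ≡ 12; y = λ·(2 - 12) - 34 ≡ 40. → (12, 40)
7P: (12, 40) + (45, 2). λ = (2 - 40)/(45 - 12) ≡ 15/33 mod 53. 33⁻¹ ≡ 45 (mod 53), so λ ≡ 39.
  x = λ² - 12 - 45 = 1521 - 57 ≡ 33; y = λ·(12 - 33) - 40 ≡ 42. → (33, 42)
8P: (33, 42) + (45, 2). λ = (2 - 42)/(45 - 33) ≡ 13/12 mod 53. 12⁻¹ ≡ 31 (mod 53) since 12·31 = 372 ≡ 1, so λ ≡ 32.
  x = λ² - 33 - 45 = 1024 - 78 ≡ 45; y = λ·(33 - 45) - 42 ≡ 51. → (45, 51)
9P: (45, 51) + (45, 2): same x and y₁ ≡ -y₂, so the sum is ∞.
9P = ∞, so the order is 9.

9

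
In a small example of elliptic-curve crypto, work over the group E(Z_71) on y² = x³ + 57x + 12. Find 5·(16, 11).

(41, 25)

Write P = (16, 11).
Double-and-add on 5 = (101)₂. Start with P = (16, 11) for the leading 1-bit.
double: tangent at (16, 11): λ = (3·16² + 57)/(2·11) ≡ 44/22. 22⁻¹ ≡ 42 (mod 71), so λ ≡ 44·42 ≡ 2.
  x = λ² - 16 - 16 = 4 - 32 ≡ 43; y = λ·(16 - 43) - 11 ≡ 6. → (43, 6)
double: tangent at (43, 6): λ = (3·43² + 57)/(2·6) ≡ 66/12. 12⁻¹ ≡ 6 (mod 71), so λ ≡ 66·6 ≡ 41.
  x = λ² - 43 - 43 = 1681 - 86 ≡ 33; y = λ·(43 - 33) - 6 ≡ 49. → (33, 49)
add P: (33, 49) + (16, 11). λ = (11 - 49)/(16 - 33) ≡ 33/54 mod 71. 54⁻¹ ≡ 25 (mod 71) since 54·25 = 1350 ≡ 1, so λ ≡ 44.
  x = λ² - 33 - 16 = 1936 - 49 ≡ 41; y = λ·(33 - 41) - 49 ≡ 25. → (41, 25)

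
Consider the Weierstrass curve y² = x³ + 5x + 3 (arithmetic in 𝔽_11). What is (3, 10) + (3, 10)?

(8, 4)

tangent at (3, 10): λ = (3·3² + 5)/(2·10) ≡ 10/9. 9⁻¹ ≡ 5 (mod 11) since 9·5 = 45 ≡ 1, so λ ≡ 10·5 ≡ 6.
  x = λ² - 3 - 3 = 36 - 6 ≡ 8; y = λ·(3 - 8) - 10 ≡ 4. → (8, 4)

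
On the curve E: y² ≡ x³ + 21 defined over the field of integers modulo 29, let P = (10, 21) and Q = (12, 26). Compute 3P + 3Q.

(27, 19)

First 3P:
Repeated addition: build up to 3P.
2P: tangent at (10, 21): λ = (3·10² + 0)/(2·21) ≡ 10/13. 13⁻¹ ≡ 9 (mod 29), so λ ≡ 10·9 ≡ 3.
  x = λ² - 10 - 10 = 9 - 20 ≡ 18; y = λ·(10 - 18) - 21 ≡ 13. → (18, 13)
3P: (18, 13) + (10, 21). λ = (21 - 13)/(10 - 18) ≡ 8/21 mod 29. 21⁻¹ ≡ 18 (mod 29), so λ ≡ 28.
  x = λ² - 18 - 10 = 784 - 28 ≡ 2; y = λ·(18 - 2) - 13 ≡ 0. → (2, 0)
3P = (2, 0).
Next 3Q:
Repeated addition: build up to 3Q.
2Q: tangent at (12, 26): λ = (3·12² + 0)/(2·26) ≡ 26/23. 23⁻¹ ≡ 24 (mod 29) since 23·24 = 552 ≡ 1, so λ ≡ 26·24 ≡ 15.
  x = λ² - 12 - 12 = 225 - 24 ≡ 27; y = λ·(12 - 27) - 26 ≡ 10. → (27, 10)
3Q: (27, 10) + (12, 26). λ = (26 - 10)/(12 - 27) ≡ 16/14 mod 29. 14⁻¹ ≡ 27 (mod 29) since 14·27 = 378 ≡ 1, so λ ≡ 26.
  x = λ² - 27 - 12 = 676 - 39 ≡ 28; y = λ·(27 - 28) - 10 ≡ 22. → (28, 22)
3Q = (28, 22).
Finally 3P + 3Q:
(2, 0) + (28, 22). λ = (22 - 0)/(28 - 2) ≡ 22/26 mod 29. 26⁻¹ ≡ 19 (mod 29) since 26·19 = 494 ≡ 1, so λ ≡ 12.
  x = λ² - 2 - 28 = 144 - 30 ≡ 27; y = λ·(2 - 27) - 0 ≡ 19. → (27, 19)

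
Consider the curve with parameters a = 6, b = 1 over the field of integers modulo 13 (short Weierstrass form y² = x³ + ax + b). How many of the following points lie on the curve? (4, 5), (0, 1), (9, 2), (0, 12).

3

(4, 5): 5² ≡ 12, rhs ≡ 11 → off.
(0, 1): 1² ≡ 1, rhs ≡ 1 → on.
(9, 2): 2² ≡ 4, rhs ≡ 4 → on.
(0, 12): 12² ≡ 1, rhs ≡ 1 → on.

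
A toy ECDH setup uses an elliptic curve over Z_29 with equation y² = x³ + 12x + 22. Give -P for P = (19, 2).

(19, 27)

-(19, 2) = (19, -2 mod 29) = (19, 27).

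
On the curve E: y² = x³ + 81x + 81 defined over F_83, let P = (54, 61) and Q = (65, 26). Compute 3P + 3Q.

(56, 66)

First 3P:
Repeated addition: build up to 3P.
2P: tangent at (54, 61): λ = (3·54² + 81)/(2·61) ≡ 31/39. 39⁻¹ ≡ 66 (mod 83) since 39·66 = 2574 ≡ 1, so λ ≡ 31·66 ≡ 54.
  x = λ² - 54 - 54 = 2916 - 108 ≡ 69; y = λ·(54 - 69) - 61 ≡ 42. → (69, 42)
3P: (69, 42) + (54, 61). λ = (61 - 42)/(54 - 69) ≡ 19/68 mod 83. 68⁻¹ ≡ 11 (mod 83), so λ ≡ 43.
  x = λ² - 69 - 54 = 1849 - 123 ≡ 66; y = λ·(69 - 66) - 42 ≡ 4. → (66, 4)
3P = (66, 4).
Next 3Q:
Repeated addition: build up to 3Q.
2Q: tangent at (65, 26): λ = (3·65² + 81)/(2·26) ≡ 57/52. 52⁻¹ ≡ 8 (mod 83), so λ ≡ 57·8 ≡ 41.
  x = λ² - 65 - 65 = 1681 - 130 ≡ 57; y = λ·(65 - 57) - 26 ≡ 53. → (57, 53)
3Q: (57, 53) + (65, 26). λ = (26 - 53)/(65 - 57) ≡ 56/8 mod 83. 8⁻¹ ≡ 52 (mod 83) since 8·52 = 416 ≡ 1, so λ ≡ 7.
  x = λ² - 57 - 65 = 49 - 122 ≡ 10; y = λ·(57 - 10) - 53 ≡ 27. → (10, 27)
3Q = (10, 27).
Finally 3P + 3Q:
(66, 4) + (10, 27). λ = (27 - 4)/(10 - 66) ≡ 23/27 mod 83. 27⁻¹ ≡ 40 (mod 83) since 27·40 = 1080 ≡ 1, so λ ≡ 7.
  x = λ² - 66 - 10 = 49 - 76 ≡ 56; y = λ·(66 - 56) - 4 ≡ 66. → (56, 66)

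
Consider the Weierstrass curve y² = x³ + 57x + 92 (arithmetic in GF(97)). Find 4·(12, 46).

(82, 18)

Write P = (12, 46).
Double-and-add on 4 = (100)₂. Start with P = (12, 46) for the leading 1-bit.
double: tangent at (12, 46): λ = (3·12² + 57)/(2·46) ≡ 4/92. 92⁻¹ ≡ 58 (mod 97) since 92·58 = 5336 ≡ 1, so λ ≡ 4·58 ≡ 38.
  x = λ² - 12 - 12 = 1444 - 24 ≡ 62; y = λ·(12 - 62) - 46 ≡ 91. → (62, 91)
double: tangent at (62, 91): λ = (3·62² + 57)/(2·91) ≡ 46/85. 85⁻¹ ≡ 8 (mod 97), so λ ≡ 46·8 ≡ 77.
  x = λ² - 62 - 62 = 5929 - 124 ≡ 82; y = λ·(62 - 82) - 91 ≡ 18. → (82, 18)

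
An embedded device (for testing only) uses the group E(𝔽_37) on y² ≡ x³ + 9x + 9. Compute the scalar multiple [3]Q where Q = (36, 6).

(14, 17)

Repeated addition: build up to 3Q.
2Q: tangent at (36, 6): λ = (3·36² + 9)/(2·6) ≡ 12/12. 12⁻¹ ≡ 34 (mod 37), so λ ≡ 12·34 ≡ 1.
  x = λ² - 36 - 36 = 1 - 72 ≡ 3; y = λ·(36 - 3) - 6 ≡ 27. → (3, 27)
3Q: (3, 27) + (36, 6). λ = (6 - 27)/(36 - 3) ≡ 16/33 mod 37. 33⁻¹ ≡ 9 (mod 37), so λ ≡ 33.
  x = λ² - 3 - 36 = 1089 - 39 ≡ 14; y = λ·(3 - 14) - 27 ≡ 17. → (14, 17)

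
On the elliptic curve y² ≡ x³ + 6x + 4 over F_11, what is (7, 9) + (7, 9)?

(6, 5)

tangent at (7, 9): λ = (3·7² + 6)/(2·9) ≡ 10/7. 7⁻¹ ≡ 8 (mod 11) since 7·8 = 56 ≡ 1, so λ ≡ 10·8 ≡ 3.
  x = λ² - 7 - 7 = 9 - 14 ≡ 6; y = λ·(7 - 6) - 9 ≡ 5. → (6, 5)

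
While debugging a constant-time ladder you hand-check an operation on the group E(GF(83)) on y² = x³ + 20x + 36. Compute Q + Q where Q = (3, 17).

(27, 67)

tangent at (3, 17): λ = (3·3² + 20)/(2·17) ≡ 47/34. 34⁻¹ ≡ 22 (mod 83) since 34·22 = 748 ≡ 1, so λ ≡ 47·22 ≡ 38.
  x = λ² - 3 - 3 = 1444 - 6 ≡ 27; y = λ·(3 - 27) - 17 ≡ 67. → (27, 67)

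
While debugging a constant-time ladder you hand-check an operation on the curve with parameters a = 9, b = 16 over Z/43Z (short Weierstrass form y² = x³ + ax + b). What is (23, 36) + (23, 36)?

tangent at (23, 36): λ = (3·23² + 9)/(2·36) ≡ 5/29. 29⁻¹ ≡ 3 (mod 43), so λ ≡ 5·3 ≡ 15.
  x = λ² - 23 - 23 = 225 - 46 ≡ 7; y = λ·(23 - 7) - 36 ≡ 32. → (7, 32)

(7, 32)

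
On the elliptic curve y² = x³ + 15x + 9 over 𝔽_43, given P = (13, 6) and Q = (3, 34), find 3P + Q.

First 3P:
Repeated addition: build up to 3P.
2P: tangent at (13, 6): λ = (3·13² + 15)/(2·6) ≡ 6/12. 12⁻¹ ≡ 18 (mod 43), so λ ≡ 6·18 ≡ 22.
  x = λ² - 13 - 13 = 484 - 26 ≡ 28; y = λ·(13 - 28) - 6 ≡ 8. → (28, 8)
3P: (28, 8) + (13, 6). λ = (6 - 8)/(13 - 28) ≡ 41/28 mod 43. 28⁻¹ ≡ 20 (mod 43) since 28·20 = 560 ≡ 1, so λ ≡ 3.
  x = λ² - 28 - 13 = 9 - 41 ≡ 11; y = λ·(28 - 11) - 8 ≡ 0. → (11, 0)
3P = (11, 0).
Finally 3P + Q:
(11, 0) + (3, 34). λ = (34 - 0)/(3 - 11) ≡ 34/35 mod 43. 35⁻¹ ≡ 16 (mod 43) since 35·16 = 560 ≡ 1, so λ ≡ 28.
  x = λ² - 11 - 3 = 784 - 14 ≡ 39; y = λ·(11 - 39) - 0 ≡ 33. → (39, 33)

(39, 33)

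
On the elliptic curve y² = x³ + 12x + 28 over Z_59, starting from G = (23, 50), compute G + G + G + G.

Repeated addition: build up to 4G.
2G: tangent at (23, 50): λ = (3·23² + 12)/(2·50) ≡ 6/41. 41⁻¹ ≡ 36 (mod 59) since 41·36 = 1476 ≡ 1, so λ ≡ 6·36 ≡ 39.
  x = λ² - 23 - 23 = 1521 - 46 ≡ 0; y = λ·(23 - 0) - 50 ≡ 21. → (0, 21)
3G: (0, 21) + (23, 50). λ = (50 - 21)/(23 - 0) ≡ 29/23 mod 59. 23⁻¹ ≡ 18 (mod 59), so λ ≡ 50.
  x = λ² - 0 - 23 = 2500 - 23 ≡ 58; y = λ·(0 - 58) - 21 ≡ 29. → (58, 29)
4G: (58, 29) + (23, 50). λ = (50 - 29)/(23 - 58) ≡ 21/24 mod 59. 24⁻¹ ≡ 32 (mod 59) since 24·32 = 768 ≡ 1, so λ ≡ 23.
  x = λ² - 58 - 23 = 529 - 81 ≡ 35; y = λ·(58 - 35) - 29 ≡ 28. → (35, 28)

(35, 28)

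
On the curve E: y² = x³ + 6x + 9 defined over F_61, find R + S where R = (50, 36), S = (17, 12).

(50, 36) + (17, 12). λ = (12 - 36)/(17 - 50) ≡ 37/28 mod 61. 28⁻¹ ≡ 24 (mod 61), so λ ≡ 34.
  x = λ² - 50 - 17 = 1156 - 67 ≡ 52; y = λ·(50 - 52) - 36 ≡ 18. → (52, 18)

(52, 18)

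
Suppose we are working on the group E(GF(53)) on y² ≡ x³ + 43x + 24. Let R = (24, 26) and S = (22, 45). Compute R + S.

(31, 14)

(24, 26) + (22, 45). λ = (45 - 26)/(22 - 24) ≡ 19/51 mod 53. 51⁻¹ ≡ 26 (mod 53), so λ ≡ 17.
  x = λ² - 24 - 22 = 289 - 46 ≡ 31; y = λ·(24 - 31) - 26 ≡ 14. → (31, 14)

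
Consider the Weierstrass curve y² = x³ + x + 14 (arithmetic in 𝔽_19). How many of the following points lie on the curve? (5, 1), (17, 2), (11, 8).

2

(5, 1): 1² ≡ 1, rhs ≡ 11 → off.
(17, 2): 2² ≡ 4, rhs ≡ 4 → on.
(11, 8): 8² ≡ 7, rhs ≡ 7 → on.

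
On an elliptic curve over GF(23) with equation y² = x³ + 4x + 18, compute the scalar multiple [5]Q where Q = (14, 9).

(13, 17)

Repeated addition: build up to 5Q.
2Q: tangent at (14, 9): λ = (3·14² + 4)/(2·9) ≡ 17/18. 18⁻¹ ≡ 9 (mod 23), so λ ≡ 17·9 ≡ 15.
  x = λ² - 14 - 14 = 225 - 28 ≡ 13; y = λ·(14 - 13) - 9 ≡ 6. → (13, 6)
3Q: (13, 6) + (14, 9). λ = (9 - 6)/(14 - 13) ≡ 3/1 mod 23. 1⁻¹ ≡ 1 (mod 23), so λ ≡ 3.
  x = λ² - 13 - 14 = 9 - 27 ≡ 5; y = λ·(13 - 5) - 6 ≡ 18. → (5, 18)
4Q: (5, 18) + (14, 9). λ = (9 - 18)/(14 - 5) ≡ 14/9 mod 23. 9⁻¹ ≡ 18 (mod 23), so λ ≡ 22.
  x = λ² - 5 - 14 = 484 - 19 ≡ 5; y = λ·(5 - 5) - 18 ≡ 5. → (5, 5)
5Q: (5, 5) + (14, 9). λ = (9 - 5)/(14 - 5) ≡ 4/9 mod 23. 9⁻¹ ≡ 18 (mod 23) since 9·18 = 162 ≡ 1, so λ ≡ 3.
  x = λ² - 5 - 14 = 9 - 19 ≡ 13; y = λ·(5 - 13) - 5 ≡ 17. → (13, 17)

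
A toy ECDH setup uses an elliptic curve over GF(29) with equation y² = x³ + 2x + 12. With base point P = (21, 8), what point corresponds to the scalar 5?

(23, 25)

Double-and-add on 5 = (101)₂. Start with P = (21, 8) for the leading 1-bit.
double: tangent at (21, 8): λ = (3·21² + 2)/(2·8) ≡ 20/16. 16⁻¹ ≡ 20 (mod 29) since 16·20 = 320 ≡ 1, so λ ≡ 20·20 ≡ 23.
  x = λ² - 21 - 21 = 529 - 42 ≡ 23; y = λ·(21 - 23) - 8 ≡ 4. → (23, 4)
double: tangent at (23, 4): λ = (3·23² + 2)/(2·4) ≡ 23/8. 8⁻¹ ≡ 11 (mod 29) since 8·11 = 88 ≡ 1, so λ ≡ 23·11 ≡ 21.
  x = λ² - 23 - 23 = 441 - 46 ≡ 18; y = λ·(23 - 18) - 4 ≡ 14. → (18, 14)
add P: (18, 14) + (21, 8). λ = (8 - 14)/(21 - 18) ≡ 23/3 mod 29. 3⁻¹ ≡ 10 (mod 29) since 3·10 = 30 ≡ 1, so λ ≡ 27.
  x = λ² - 18 - 21 = 729 - 39 ≡ 23; y = λ·(18 - 23) - 14 ≡ 25. → (23, 25)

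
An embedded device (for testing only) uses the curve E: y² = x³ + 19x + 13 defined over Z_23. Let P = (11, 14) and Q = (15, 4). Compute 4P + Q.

First 4P:
Double-and-add on 4 = (100)₂. Start with P = (11, 14) for the leading 1-bit.
double: tangent at (11, 14): λ = (3·11² + 19)/(2·14) ≡ 14/5. 5⁻¹ ≡ 14 (mod 23), so λ ≡ 14·14 ≡ 12.
  x = λ² - 11 - 11 = 144 - 22 ≡ 7; y = λ·(11 - 7) - 14 ≡ 11. → (7, 11)
double: tangent at (7, 11): λ = (3·7² + 19)/(2·11) ≡ 5/22. 22⁻¹ ≡ 22 (mod 23), so λ ≡ 5·22 ≡ 18.
  x = λ² - 7 - 7 = 324 - 14 ≡ 11; y = λ·(7 - 11) - 11 ≡ 9. → (11, 9)
4P = (11, 9).
Finally 4P + Q:
(11, 9) + (15, 4). λ = (4 - 9)/(15 - 11) ≡ 18/4 mod 23. 4⁻¹ ≡ 6 (mod 23), so λ ≡ 16.
  x = λ² - 11 - 15 = 256 - 26 ≡ 0; y = λ·(11 - 0) - 9 ≡ 6. → (0, 6)

(0, 6)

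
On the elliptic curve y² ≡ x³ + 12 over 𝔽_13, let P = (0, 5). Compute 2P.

(0, 8)

tangent at (0, 5): λ = (3·0² + 0)/(2·5) ≡ 0/10. 10⁻¹ ≡ 4 (mod 13), so λ ≡ 0·4 ≡ 0.
  x = λ² - 0 - 0 = 0 - 0 ≡ 0; y = λ·(0 - 0) - 5 ≡ 8. → (0, 8)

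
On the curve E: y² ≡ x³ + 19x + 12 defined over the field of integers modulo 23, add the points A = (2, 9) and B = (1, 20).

(2, 9) + (1, 20). λ = (20 - 9)/(1 - 2) ≡ 11/22 mod 23. 22⁻¹ ≡ 22 (mod 23), so λ ≡ 12.
  x = λ² - 2 - 1 = 144 - 3 ≡ 3; y = λ·(2 - 3) - 9 ≡ 2. → (3, 2)

(3, 2)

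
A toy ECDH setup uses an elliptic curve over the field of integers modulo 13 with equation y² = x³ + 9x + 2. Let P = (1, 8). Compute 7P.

Double-and-add on 7 = (111)₂. Start with P = (1, 8) for the leading 1-bit.
double: tangent at (1, 8): λ = (3·1² + 9)/(2·8) ≡ 12/3. 3⁻¹ ≡ 9 (mod 13) since 3·9 = 27 ≡ 1, so λ ≡ 12·9 ≡ 4.
  x = λ² - 1 - 1 = 16 - 2 ≡ 1; y = λ·(1 - 1) - 8 ≡ 5. → (1, 5)
add P: (1, 5) + (1, 8): same x and y₁ ≡ -y₂, so the sum is 𝒪.
double: 𝒪 + 𝒪 = 𝒪 (identity).
add P: 𝒪 + (1, 8) = (1, 8) (identity).

(1, 8)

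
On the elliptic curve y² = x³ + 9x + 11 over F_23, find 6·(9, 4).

(21, 13)

Write P = (9, 4).
Repeated addition: build up to 6P.
2P: tangent at (9, 4): λ = (3·9² + 9)/(2·4) ≡ 22/8. 8⁻¹ ≡ 3 (mod 23), so λ ≡ 22·3 ≡ 20.
  x = λ² - 9 - 9 = 400 - 18 ≡ 14; y = λ·(9 - 14) - 4 ≡ 11. → (14, 11)
3P: (14, 11) + (9, 4). λ = (4 - 11)/(9 - 14) ≡ 16/18 mod 23. 18⁻¹ ≡ 9 (mod 23) since 18·9 = 162 ≡ 1, so λ ≡ 6.
  x = λ² - 14 - 9 = 36 - 23 ≡ 13; y = λ·(14 - 13) - 11 ≡ 18. → (13, 18)
4P: (13, 18) + (9, 4). λ = (4 - 18)/(9 - 13) ≡ 9/19 mod 23. 19⁻¹ ≡ 17 (mod 23) since 19·17 = 323 ≡ 1, so λ ≡ 15.
  x = λ² - 13 - 9 = 225 - 22 ≡ 19; y = λ·(13 - 19) - 18 ≡ 7. → (19, 7)
5P: (19, 7) + (9, 4). λ = (4 - 7)/(9 - 19) ≡ 20/13 mod 23. 13⁻¹ ≡ 16 (mod 23) since 13·16 = 208 ≡ 1, so λ ≡ 21.
  x = λ² - 19 - 9 = 441 - 28 ≡ 22; y = λ·(19 - 22) - 7 ≡ 22. → (22, 22)
6P: (22, 22) + (9, 4). λ = (4 - 22)/(9 - 22) ≡ 5/10 mod 23. 10⁻¹ ≡ 7 (mod 23), so λ ≡ 12.
  x = λ² - 22 - 9 = 144 - 31 ≡ 21; y = λ·(22 - 21) - 22 ≡ 13. → (21, 13)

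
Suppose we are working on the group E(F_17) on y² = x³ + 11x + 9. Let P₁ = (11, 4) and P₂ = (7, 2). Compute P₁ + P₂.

(11, 4) + (7, 2). λ = (2 - 4)/(7 - 11) ≡ 15/13 mod 17. 13⁻¹ ≡ 4 (mod 17), so λ ≡ 9.
  x = λ² - 11 - 7 = 81 - 18 ≡ 12; y = λ·(11 - 12) - 4 ≡ 4. → (12, 4)

(12, 4)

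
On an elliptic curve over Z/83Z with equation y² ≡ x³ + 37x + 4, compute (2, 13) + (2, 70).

O

The two points share x = 2 and their y-coordinates satisfy 13 + 70 ≡ 0 (mod 83), so they are inverses. Their sum is the point at infinity.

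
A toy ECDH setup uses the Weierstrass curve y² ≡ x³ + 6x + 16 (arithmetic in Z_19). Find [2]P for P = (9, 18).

(2, 13)

tangent at (9, 18): λ = (3·9² + 6)/(2·18) ≡ 2/17. 17⁻¹ ≡ 9 (mod 19), so λ ≡ 2·9 ≡ 18.
  x = λ² - 9 - 9 = 324 - 18 ≡ 2; y = λ·(9 - 2) - 18 ≡ 13. → (2, 13)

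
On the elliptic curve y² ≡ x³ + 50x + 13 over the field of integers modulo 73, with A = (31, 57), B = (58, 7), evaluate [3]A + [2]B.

(66, 59)

First 3A:
Repeated addition: build up to 3A.
2A: tangent at (31, 57): λ = (3·31² + 50)/(2·57) ≡ 13/41. 41⁻¹ ≡ 57 (mod 73), so λ ≡ 13·57 ≡ 11.
  x = λ² - 31 - 31 = 121 - 62 ≡ 59; y = λ·(31 - 59) - 57 ≡ 0. → (59, 0)
3A: (59, 0) + (31, 57). λ = (57 - 0)/(31 - 59) ≡ 57/45 mod 73. 45⁻¹ ≡ 13 (mod 73), so λ ≡ 11.
  x = λ² - 59 - 31 = 121 - 90 ≡ 31; y = λ·(59 - 31) - 0 ≡ 16. → (31, 16)
3A = (31, 16).
Next 2B:
Repeated addition: build up to 2B.
2B: tangent at (58, 7): λ = (3·58² + 50)/(2·7) ≡ 68/14. 14⁻¹ ≡ 47 (mod 73) since 14·47 = 658 ≡ 1, so λ ≡ 68·47 ≡ 57.
  x = λ² - 58 - 58 = 3249 - 116 ≡ 67; y = λ·(58 - 67) - 7 ≡ 64. → (67, 64)
2B = (67, 64).
Finally 3A + 2B:
(31, 16) + (67, 64). λ = (64 - 16)/(67 - 31) ≡ 48/36 mod 73. 36⁻¹ ≡ 71 (mod 73), so λ ≡ 50.
  x = λ² - 31 - 67 = 2500 - 98 ≡ 66; y = λ·(31 - 66) - 16 ≡ 59. → (66, 59)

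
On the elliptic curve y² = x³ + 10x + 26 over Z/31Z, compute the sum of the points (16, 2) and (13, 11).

(16, 2) + (13, 11). λ = (11 - 2)/(13 - 16) ≡ 9/28 mod 31. 28⁻¹ ≡ 10 (mod 31), so λ ≡ 28.
  x = λ² - 16 - 13 = 784 - 29 ≡ 11; y = λ·(16 - 11) - 2 ≡ 14. → (11, 14)

(11, 14)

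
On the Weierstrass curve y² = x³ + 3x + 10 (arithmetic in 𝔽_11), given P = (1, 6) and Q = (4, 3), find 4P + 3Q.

(4, 8)

First 4P:
Repeated addition: build up to 4P.
2P: tangent at (1, 6): λ = (3·1² + 3)/(2·6) ≡ 6/1. 1⁻¹ ≡ 1 (mod 11) since 1·1 = 1 ≡ 1, so λ ≡ 6·1 ≡ 6.
  x = λ² - 1 - 1 = 36 - 2 ≡ 1; y = λ·(1 - 1) - 6 ≡ 5. → (1, 5)
3P: (1, 5) + (1, 6): same x and y₁ ≡ -y₂, so the sum is O.
4P: O + (1, 6) = (1, 6) (identity).
4P = (1, 6).
Next 3Q:
Repeated addition: build up to 3Q.
2Q: tangent at (4, 3): λ = (3·4² + 3)/(2·3) ≡ 7/6. 6⁻¹ ≡ 2 (mod 11), so λ ≡ 7·2 ≡ 3.
  x = λ² - 4 - 4 = 9 - 8 ≡ 1; y = λ·(4 - 1) - 3 ≡ 6. → (1, 6)
3Q: (1, 6) + (4, 3). λ = (3 - 6)/(4 - 1) ≡ 8/3 mod 11. 3⁻¹ ≡ 4 (mod 11), so λ ≡ 10.
  x = λ² - 1 - 4 = 100 - 5 ≡ 7; y = λ·(1 - 7) - 6 ≡ 0. → (7, 0)
3Q = (7, 0).
Finally 4P + 3Q:
(1, 6) + (7, 0). λ = (0 - 6)/(7 - 1) ≡ 5/6 mod 11. 6⁻¹ ≡ 2 (mod 11) since 6·2 = 12 ≡ 1, so λ ≡ 10.
  x = λ² - 1 - 7 = 100 - 8 ≡ 4; y = λ·(1 - 4) - 6 ≡ 8. → (4, 8)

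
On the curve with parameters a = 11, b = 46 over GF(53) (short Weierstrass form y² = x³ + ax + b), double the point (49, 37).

(7, 28)

tangent at (49, 37): λ = (3·49² + 11)/(2·37) ≡ 6/21. 21⁻¹ ≡ 48 (mod 53) since 21·48 = 1008 ≡ 1, so λ ≡ 6·48 ≡ 23.
  x = λ² - 49 - 49 = 529 - 98 ≡ 7; y = λ·(49 - 7) - 37 ≡ 28. → (7, 28)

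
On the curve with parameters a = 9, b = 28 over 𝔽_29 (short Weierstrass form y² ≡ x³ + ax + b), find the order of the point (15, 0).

2

2P: (15, 0) + (15, 0): same x and y₁ ≡ -y₂, so the sum is O.
2P = O, so the order is 2.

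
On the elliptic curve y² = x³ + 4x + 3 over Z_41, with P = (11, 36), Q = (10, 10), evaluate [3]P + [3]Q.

(4, 1)

First 3P:
Repeated addition: build up to 3P.
2P: tangent at (11, 36): λ = (3·11² + 4)/(2·36) ≡ 39/31. 31⁻¹ ≡ 4 (mod 41), so λ ≡ 39·4 ≡ 33.
  x = λ² - 11 - 11 = 1089 - 22 ≡ 1; y = λ·(11 - 1) - 36 ≡ 7. → (1, 7)
3P: (1, 7) + (11, 36). λ = (36 - 7)/(11 - 1) ≡ 29/10 mod 41. 10⁻¹ ≡ 37 (mod 41) since 10·37 = 370 ≡ 1, so λ ≡ 7.
  x = λ² - 1 - 11 = 49 - 12 ≡ 37; y = λ·(1 - 37) - 7 ≡ 28. → (37, 28)
3P = (37, 28).
Next 3Q:
Repeated addition: build up to 3Q.
2Q: tangent at (10, 10): λ = (3·10² + 4)/(2·10) ≡ 17/20. 20⁻¹ ≡ 39 (mod 41), so λ ≡ 17·39 ≡ 7.
  x = λ² - 10 - 10 = 49 - 20 ≡ 29; y = λ·(10 - 29) - 10 ≡ 21. → (29, 21)
3Q: (29, 21) + (10, 10). λ = (10 - 21)/(10 - 29) ≡ 30/22 mod 41. 22⁻¹ ≡ 28 (mod 41), so λ ≡ 20.
  x = λ² - 29 - 10 = 400 - 39 ≡ 33; y = λ·(29 - 33) - 21 ≡ 22. → (33, 22)
3Q = (33, 22).
Finally 3P + 3Q:
(37, 28) + (33, 22). λ = (22 - 28)/(33 - 37) ≡ 35/37 mod 41. 37⁻¹ ≡ 10 (mod 41), so λ ≡ 22.
  x = λ² - 37 - 33 = 484 - 70 ≡ 4; y = λ·(37 - 4) - 28 ≡ 1. → (4, 1)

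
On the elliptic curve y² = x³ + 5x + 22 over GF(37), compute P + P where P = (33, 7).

tangent at (33, 7): λ = (3·33² + 5)/(2·7) ≡ 16/14. 14⁻¹ ≡ 8 (mod 37) since 14·8 = 112 ≡ 1, so λ ≡ 16·8 ≡ 17.
  x = λ² - 33 - 33 = 289 - 66 ≡ 1; y = λ·(33 - 1) - 7 ≡ 19. → (1, 19)

(1, 19)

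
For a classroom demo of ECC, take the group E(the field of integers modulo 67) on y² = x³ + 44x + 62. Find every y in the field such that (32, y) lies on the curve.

x³ + 44x + 62 = 34238 ≡ 1 (mod 67).
Square roots of 1 mod 67: 1 and 66 (since 1² = 1 ≡ 1).

1, 66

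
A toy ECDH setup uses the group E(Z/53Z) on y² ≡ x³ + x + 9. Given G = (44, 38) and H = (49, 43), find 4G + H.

(13, 24)

First 4G:
Repeated addition: build up to 4G.
2G: tangent at (44, 38): λ = (3·44² + 1)/(2·38) ≡ 32/23. 23⁻¹ ≡ 30 (mod 53) since 23·30 = 690 ≡ 1, so λ ≡ 32·30 ≡ 6.
  x = λ² - 44 - 44 = 36 - 88 ≡ 1; y = λ·(44 - 1) - 38 ≡ 8. → (1, 8)
3G: (1, 8) + (44, 38). λ = (38 - 8)/(44 - 1) ≡ 30/43 mod 53. 43⁻¹ ≡ 37 (mod 53), so λ ≡ 50.
  x = λ² - 1 - 44 = 2500 - 45 ≡ 17; y = λ·(1 - 17) - 8 ≡ 40. → (17, 40)
4G: (17, 40) + (44, 38). λ = (38 - 40)/(44 - 17) ≡ 51/27 mod 53. 27⁻¹ ≡ 2 (mod 53) since 27·2 = 54 ≡ 1, so λ ≡ 49.
  x = λ² - 17 - 44 = 2401 - 61 ≡ 8; y = λ·(17 - 8) - 40 ≡ 30. → (8, 30)
4G = (8, 30).
Finally 4G + H:
(8, 30) + (49, 43). λ = (43 - 30)/(49 - 8) ≡ 13/41 mod 53. 41⁻¹ ≡ 22 (mod 53) since 41·22 = 902 ≡ 1, so λ ≡ 21.
  x = λ² - 8 - 49 = 441 - 57 ≡ 13; y = λ·(8 - 13) - 30 ≡ 24. → (13, 24)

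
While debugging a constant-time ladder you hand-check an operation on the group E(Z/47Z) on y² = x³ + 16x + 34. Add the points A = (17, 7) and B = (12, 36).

(17, 7) + (12, 36). λ = (36 - 7)/(12 - 17) ≡ 29/42 mod 47. 42⁻¹ ≡ 28 (mod 47) since 42·28 = 1176 ≡ 1, so λ ≡ 13.
  x = λ² - 17 - 12 = 169 - 29 ≡ 46; y = λ·(17 - 46) - 7 ≡ 39. → (46, 39)

(46, 39)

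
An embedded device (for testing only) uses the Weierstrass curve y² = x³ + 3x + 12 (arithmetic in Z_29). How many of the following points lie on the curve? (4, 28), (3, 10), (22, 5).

(4, 28): 28² ≡ 1, rhs ≡ 1 → on.
(3, 10): 10² ≡ 13, rhs ≡ 19 → off.
(22, 5): 5² ≡ 25, rhs ≡ 25 → on.

2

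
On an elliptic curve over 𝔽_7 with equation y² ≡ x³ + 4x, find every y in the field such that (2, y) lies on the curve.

3, 4

x³ + 4x + 0 = 16 ≡ 2 (mod 7).
Square roots of 2 mod 7: 3 and 4 (since 3² = 9 ≡ 2).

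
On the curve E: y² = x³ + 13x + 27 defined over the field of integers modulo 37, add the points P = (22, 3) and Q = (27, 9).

(22, 3) + (27, 9). λ = (9 - 3)/(27 - 22) ≡ 6/5 mod 37. 5⁻¹ ≡ 15 (mod 37) since 5·15 = 75 ≡ 1, so λ ≡ 16.
  x = λ² - 22 - 27 = 256 - 49 ≡ 22; y = λ·(22 - 22) - 3 ≡ 34. → (22, 34)

(22, 34)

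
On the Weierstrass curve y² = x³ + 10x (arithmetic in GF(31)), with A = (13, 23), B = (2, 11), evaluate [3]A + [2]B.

First 3A:
Repeated addition: build up to 3A.
2A: tangent at (13, 23): λ = (3·13² + 10)/(2·23) ≡ 21/15. 15⁻¹ ≡ 29 (mod 31), so λ ≡ 21·29 ≡ 20.
  x = λ² - 13 - 13 = 400 - 26 ≡ 2; y = λ·(13 - 2) - 23 ≡ 11. → (2, 11)
3A: (2, 11) + (13, 23). λ = (23 - 11)/(13 - 2) ≡ 12/11 mod 31. 11⁻¹ ≡ 17 (mod 31) since 11·17 = 187 ≡ 1, so λ ≡ 18.
  x = λ² - 2 - 13 = 324 - 15 ≡ 30; y = λ·(2 - 30) - 11 ≡ 12. → (30, 12)
3A = (30, 12).
Next 2B:
Repeated addition: build up to 2B.
2B: tangent at (2, 11): λ = (3·2² + 10)/(2·11) ≡ 22/22. 22⁻¹ ≡ 24 (mod 31) since 22·24 = 528 ≡ 1, so λ ≡ 22·24 ≡ 1.
  x = λ² - 2 - 2 = 1 - 4 ≡ 28; y = λ·(2 - 28) - 11 ≡ 25. → (28, 25)
2B = (28, 25).
Finally 3A + 2B:
(30, 12) + (28, 25). λ = (25 - 12)/(28 - 30) ≡ 13/29 mod 31. 29⁻¹ ≡ 15 (mod 31), so λ ≡ 9.
  x = λ² - 30 - 28 = 81 - 58 ≡ 23; y = λ·(30 - 23) - 12 ≡ 20. → (23, 20)

(23, 20)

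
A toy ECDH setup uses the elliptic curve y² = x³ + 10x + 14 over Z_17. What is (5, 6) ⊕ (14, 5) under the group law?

(5, 6) + (14, 5). λ = (5 - 6)/(14 - 5) ≡ 16/9 mod 17. 9⁻¹ ≡ 2 (mod 17), so λ ≡ 15.
  x = λ² - 5 - 14 = 225 - 19 ≡ 2; y = λ·(5 - 2) - 6 ≡ 5. → (2, 5)

(2, 5)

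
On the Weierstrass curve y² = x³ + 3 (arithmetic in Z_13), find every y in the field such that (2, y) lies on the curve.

x³ + 0x + 3 = 11 ≡ 11 (mod 13).
11 is a non-residue mod 13; no y exists.

none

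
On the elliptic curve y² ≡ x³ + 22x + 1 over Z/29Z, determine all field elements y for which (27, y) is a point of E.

6, 23

x³ + 22x + 1 = 20278 ≡ 7 (mod 29).
Square roots of 7 mod 29: 6 and 23 (since 6² = 36 ≡ 7).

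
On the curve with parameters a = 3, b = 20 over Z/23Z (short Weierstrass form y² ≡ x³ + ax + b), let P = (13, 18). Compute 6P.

(15, 6)

Repeated addition: build up to 6P.
2P: tangent at (13, 18): λ = (3·13² + 3)/(2·18) ≡ 4/13. 13⁻¹ ≡ 16 (mod 23), so λ ≡ 4·16 ≡ 18.
  x = λ² - 13 - 13 = 324 - 26 ≡ 22; y = λ·(13 - 22) - 18 ≡ 4. → (22, 4)
3P: (22, 4) + (13, 18). λ = (18 - 4)/(13 - 22) ≡ 14/14 mod 23. 14⁻¹ ≡ 5 (mod 23) since 14·5 = 70 ≡ 1, so λ ≡ 1.
  x = λ² - 22 - 13 = 1 - 35 ≡ 12; y = λ·(22 - 12) - 4 ≡ 6. → (12, 6)
4P: (12, 6) + (13, 18). λ = (18 - 6)/(13 - 12) ≡ 12/1 mod 23. 1⁻¹ ≡ 1 (mod 23), so λ ≡ 12.
  x = λ² - 12 - 13 = 144 - 25 ≡ 4; y = λ·(12 - 4) - 6 ≡ 21. → (4, 21)
5P: (4, 21) + (13, 18). λ = (18 - 21)/(13 - 4) ≡ 20/9 mod 23. 9⁻¹ ≡ 18 (mod 23), so λ ≡ 15.
  x = λ² - 4 - 13 = 225 - 17 ≡ 1; y = λ·(4 - 1) - 21 ≡ 1. → (1, 1)
6P: (1, 1) + (13, 18). λ = (18 - 1)/(13 - 1) ≡ 17/12 mod 23. 12⁻¹ ≡ 2 (mod 23) since 12·2 = 24 ≡ 1, so λ ≡ 11.
  x = λ² - 1 - 13 = 121 - 14 ≡ 15; y = λ·(1 - 15) - 1 ≡ 6. → (15, 6)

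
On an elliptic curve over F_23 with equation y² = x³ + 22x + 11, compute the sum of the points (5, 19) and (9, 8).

(5, 19) + (9, 8). λ = (8 - 19)/(9 - 5) ≡ 12/4 mod 23. 4⁻¹ ≡ 6 (mod 23), so λ ≡ 3.
  x = λ² - 5 - 9 = 9 - 14 ≡ 18; y = λ·(5 - 18) - 19 ≡ 11. → (18, 11)

(18, 11)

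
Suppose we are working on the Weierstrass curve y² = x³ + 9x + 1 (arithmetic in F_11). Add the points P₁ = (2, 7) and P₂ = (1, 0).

(2, 4)

(2, 7) + (1, 0). λ = (0 - 7)/(1 - 2) ≡ 4/10 mod 11. 10⁻¹ ≡ 10 (mod 11) since 10·10 = 100 ≡ 1, so λ ≡ 7.
  x = λ² - 2 - 1 = 49 - 3 ≡ 2; y = λ·(2 - 2) - 7 ≡ 4. → (2, 4)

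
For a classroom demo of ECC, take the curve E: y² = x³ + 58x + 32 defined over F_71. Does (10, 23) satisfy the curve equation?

y² = 23² ≡ 32; x³ + 58x + 32 = 1612 ≡ 50 (mod 71). 32 ≠ 50.

no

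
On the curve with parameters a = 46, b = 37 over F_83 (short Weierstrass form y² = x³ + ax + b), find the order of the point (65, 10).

2P: tangent at (65, 10): λ = (3·65² + 46)/(2·10) ≡ 22/20. 20⁻¹ ≡ 54 (mod 83), so λ ≡ 22·54 ≡ 26.
  x = λ² - 65 - 65 = 676 - 130 ≡ 48; y = λ·(65 - 48) - 10 ≡ 17. → (48, 17)
3P: (48, 17) + (65, 10). λ = (10 - 17)/(65 - 48) ≡ 76/17 mod 83. 17⁻¹ ≡ 44 (mod 83), so λ ≡ 24.
  x = λ² - 48 - 65 = 576 - 113 ≡ 48; y = λ·(48 - 48) - 17 ≡ 66. → (48, 66)
4P: (48, 66) + (65, 10). λ = (10 - 66)/(65 - 48) ≡ 27/17 mod 83. 17⁻¹ ≡ 44 (mod 83) since 17·44 = 748 ≡ 1, so λ ≡ 26.
  x = λ² - 48 - 65 = 676 - 113 ≡ 65; y = λ·(48 - 65) - 66 ≡ 73. → (65, 73)
5P: (65, 73) + (65, 10): same x and y₁ ≡ -y₂, so the sum is ∞.
5P = ∞, so the order is 5.

5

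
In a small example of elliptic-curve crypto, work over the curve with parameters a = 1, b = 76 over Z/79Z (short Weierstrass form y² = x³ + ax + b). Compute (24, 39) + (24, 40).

O

The two points share x = 24 and their y-coordinates satisfy 39 + 40 ≡ 0 (mod 79), so they are inverses. Their sum is 𝒪.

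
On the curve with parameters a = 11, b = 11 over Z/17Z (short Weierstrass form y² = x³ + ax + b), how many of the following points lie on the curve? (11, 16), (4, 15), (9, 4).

(11, 16): 16² ≡ 1, rhs ≡ 1 → on.
(4, 15): 15² ≡ 4, rhs ≡ 0 → off.
(9, 4): 4² ≡ 16, rhs ≡ 6 → off.

1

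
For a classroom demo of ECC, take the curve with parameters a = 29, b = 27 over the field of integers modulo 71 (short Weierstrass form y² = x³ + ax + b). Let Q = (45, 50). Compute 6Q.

Repeated addition: build up to 6Q.
2Q: tangent at (45, 50): λ = (3·45² + 29)/(2·50) ≡ 69/29. 29⁻¹ ≡ 49 (mod 71) since 29·49 = 1421 ≡ 1, so λ ≡ 69·49 ≡ 44.
  x = λ² - 45 - 45 = 1936 - 90 ≡ 0; y = λ·(45 - 0) - 50 ≡ 13. → (0, 13)
3Q: (0, 13) + (45, 50). λ = (50 - 13)/(45 - 0) ≡ 37/45 mod 71. 45⁻¹ ≡ 30 (mod 71), so λ ≡ 45.
  x = λ² - 0 - 45 = 2025 - 45 ≡ 63; y = λ·(0 - 63) - 13 ≡ 63. → (63, 63)
4Q: (63, 63) + (45, 50). λ = (50 - 63)/(45 - 63) ≡ 58/53 mod 71. 53⁻¹ ≡ 67 (mod 71), so λ ≡ 52.
  x = λ² - 63 - 45 = 2704 - 108 ≡ 40; y = λ·(63 - 40) - 63 ≡ 68. → (40, 68)
5Q: (40, 68) + (45, 50). λ = (50 - 68)/(45 - 40) ≡ 53/5 mod 71. 5⁻¹ ≡ 57 (mod 71), so λ ≡ 39.
  x = λ² - 40 - 45 = 1521 - 85 ≡ 16; y = λ·(40 - 16) - 68 ≡ 16. → (16, 16)
6Q: (16, 16) + (45, 50). λ = (50 - 16)/(45 - 16) ≡ 34/29 mod 71. 29⁻¹ ≡ 49 (mod 71) since 29·49 = 1421 ≡ 1, so λ ≡ 33.
  x = λ² - 16 - 45 = 1089 - 61 ≡ 34; y = λ·(16 - 34) - 16 ≡ 29. → (34, 29)

(34, 29)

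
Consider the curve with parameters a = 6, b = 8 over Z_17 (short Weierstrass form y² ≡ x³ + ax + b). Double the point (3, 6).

tangent at (3, 6): λ = (3·3² + 6)/(2·6) ≡ 16/12. 12⁻¹ ≡ 10 (mod 17), so λ ≡ 16·10 ≡ 7.
  x = λ² - 3 - 3 = 49 - 6 ≡ 9; y = λ·(3 - 9) - 6 ≡ 3. → (9, 3)

(9, 3)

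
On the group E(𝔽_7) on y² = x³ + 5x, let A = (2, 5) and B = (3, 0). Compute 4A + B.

First 4A:
Repeated addition: build up to 4A.
2A: tangent at (2, 5): λ = (3·2² + 5)/(2·5) ≡ 3/3. 3⁻¹ ≡ 5 (mod 7) since 3·5 = 15 ≡ 1, so λ ≡ 3·5 ≡ 1.
  x = λ² - 2 - 2 = 1 - 4 ≡ 4; y = λ·(2 - 4) - 5 ≡ 0. → (4, 0)
3A: (4, 0) + (2, 5). λ = (5 - 0)/(2 - 4) ≡ 5/5 mod 7. 5⁻¹ ≡ 3 (mod 7), so λ ≡ 1.
  x = λ² - 4 - 2 = 1 - 6 ≡ 2; y = λ·(4 - 2) - 0 ≡ 2. → (2, 2)
4A: (2, 2) + (2, 5): same x and y₁ ≡ -y₂, so the sum is O.
4A = O.
Finally 4A + B:
O + (3, 0) = (3, 0) (identity).

(3, 0)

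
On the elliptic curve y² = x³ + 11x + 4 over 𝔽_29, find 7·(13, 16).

Write G = (13, 16).
Repeated addition: build up to 7G.
2G: tangent at (13, 16): λ = (3·13² + 11)/(2·16) ≡ 25/3. 3⁻¹ ≡ 10 (mod 29), so λ ≡ 25·10 ≡ 18.
  x = λ² - 13 - 13 = 324 - 26 ≡ 8; y = λ·(13 - 8) - 16 ≡ 16. → (8, 16)
3G: (8, 16) + (13, 16). λ = (16 - 16)/(13 - 8) ≡ 0/5 mod 29. 5⁻¹ ≡ 6 (mod 29), so λ ≡ 0.
  x = λ² - 8 - 13 = 0 - 21 ≡ 8; y = λ·(8 - 8) - 16 ≡ 13. → (8, 13)
4G: (8, 13) + (13, 16). λ = (16 - 13)/(13 - 8) ≡ 3/5 mod 29. 5⁻¹ ≡ 6 (mod 29), so λ ≡ 18.
  x = λ² - 8 - 13 = 324 - 21 ≡ 13; y = λ·(8 - 13) - 13 ≡ 13. → (13, 13)
5G: (13, 13) + (13, 16): same x and y₁ ≡ -y₂, so the sum is O.
6G: O + (13, 16) = (13, 16) (identity).
7G: tangent at (13, 16): λ = (3·13² + 11)/(2·16) ≡ 25/3. 3⁻¹ ≡ 10 (mod 29) since 3·10 = 30 ≡ 1, so λ ≡ 25·10 ≡ 18.
  x = λ² - 13 - 13 = 324 - 26 ≡ 8; y = λ·(13 - 8) - 16 ≡ 16. → (8, 16)

(8, 16)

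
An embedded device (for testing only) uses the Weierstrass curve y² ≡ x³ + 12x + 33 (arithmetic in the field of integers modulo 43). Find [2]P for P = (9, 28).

tangent at (9, 28): λ = (3·9² + 12)/(2·28) ≡ 40/13. 13⁻¹ ≡ 10 (mod 43), so λ ≡ 40·10 ≡ 13.
  x = λ² - 9 - 9 = 169 - 18 ≡ 22; y = λ·(9 - 22) - 28 ≡ 18. → (22, 18)

(22, 18)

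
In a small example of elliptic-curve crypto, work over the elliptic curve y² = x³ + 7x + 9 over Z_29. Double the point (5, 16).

(25, 27)

tangent at (5, 16): λ = (3·5² + 7)/(2·16) ≡ 24/3. 3⁻¹ ≡ 10 (mod 29), so λ ≡ 24·10 ≡ 8.
  x = λ² - 5 - 5 = 64 - 10 ≡ 25; y = λ·(5 - 25) - 16 ≡ 27. → (25, 27)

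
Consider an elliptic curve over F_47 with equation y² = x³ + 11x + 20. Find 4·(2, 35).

(24, 33)

Write P = (2, 35).
Double-and-add on 4 = (100)₂. Start with P = (2, 35) for the leading 1-bit.
double: tangent at (2, 35): λ = (3·2² + 11)/(2·35) ≡ 23/23. 23⁻¹ ≡ 45 (mod 47) since 23·45 = 1035 ≡ 1, so λ ≡ 23·45 ≡ 1.
  x = λ² - 2 - 2 = 1 - 4 ≡ 44; y = λ·(2 - 44) - 35 ≡ 17. → (44, 17)
double: tangent at (44, 17): λ = (3·44² + 11)/(2·17) ≡ 38/34. 34⁻¹ ≡ 18 (mod 47) since 34·18 = 612 ≡ 1, so λ ≡ 38·18 ≡ 26.
  x = λ² - 44 - 44 = 676 - 88 ≡ 24; y = λ·(44 - 24) - 17 ≡ 33. → (24, 33)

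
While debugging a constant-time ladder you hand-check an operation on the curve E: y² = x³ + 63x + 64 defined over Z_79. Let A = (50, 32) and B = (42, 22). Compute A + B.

(50, 32) + (42, 22). λ = (22 - 32)/(42 - 50) ≡ 69/71 mod 79. 71⁻¹ ≡ 69 (mod 79), so λ ≡ 21.
  x = λ² - 50 - 42 = 441 - 92 ≡ 33; y = λ·(50 - 33) - 32 ≡ 9. → (33, 9)

(33, 9)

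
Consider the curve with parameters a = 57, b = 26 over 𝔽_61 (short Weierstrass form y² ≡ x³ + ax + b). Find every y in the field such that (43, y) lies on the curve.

0

x³ + 57x + 26 = 81984 ≡ 0 (mod 61).
Only y = 0 satisfies y² ≡ 0.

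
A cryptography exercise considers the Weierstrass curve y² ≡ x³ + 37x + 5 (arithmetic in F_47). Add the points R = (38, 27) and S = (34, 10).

(43, 34)

(38, 27) + (34, 10). λ = (10 - 27)/(34 - 38) ≡ 30/43 mod 47. 43⁻¹ ≡ 35 (mod 47), so λ ≡ 16.
  x = λ² - 38 - 34 = 256 - 72 ≡ 43; y = λ·(38 - 43) - 27 ≡ 34. → (43, 34)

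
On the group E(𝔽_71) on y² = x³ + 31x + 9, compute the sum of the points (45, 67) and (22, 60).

(45, 67) + (22, 60). λ = (60 - 67)/(22 - 45) ≡ 64/48 mod 71. 48⁻¹ ≡ 37 (mod 71) since 48·37 = 1776 ≡ 1, so λ ≡ 25.
  x = λ² - 45 - 22 = 625 - 67 ≡ 61; y = λ·(45 - 61) - 67 ≡ 30. → (61, 30)

(61, 30)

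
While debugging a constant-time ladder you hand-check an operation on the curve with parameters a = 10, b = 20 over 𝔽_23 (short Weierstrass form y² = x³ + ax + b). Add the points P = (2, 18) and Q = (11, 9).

(11, 14)

(2, 18) + (11, 9). λ = (9 - 18)/(11 - 2) ≡ 14/9 mod 23. 9⁻¹ ≡ 18 (mod 23) since 9·18 = 162 ≡ 1, so λ ≡ 22.
  x = λ² - 2 - 11 = 484 - 13 ≡ 11; y = λ·(2 - 11) - 18 ≡ 14. → (11, 14)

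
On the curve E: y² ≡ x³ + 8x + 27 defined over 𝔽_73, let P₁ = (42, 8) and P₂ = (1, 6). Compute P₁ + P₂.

(42, 8) + (1, 6). λ = (6 - 8)/(1 - 42) ≡ 71/32 mod 73. 32⁻¹ ≡ 16 (mod 73) since 32·16 = 512 ≡ 1, so λ ≡ 41.
  x = λ² - 42 - 1 = 1681 - 43 ≡ 32; y = λ·(42 - 32) - 8 ≡ 37. → (32, 37)

(32, 37)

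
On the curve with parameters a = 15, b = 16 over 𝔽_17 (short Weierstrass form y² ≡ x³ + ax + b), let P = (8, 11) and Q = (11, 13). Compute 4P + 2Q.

(1, 7)

First 4P:
Repeated addition: build up to 4P.
2P: tangent at (8, 11): λ = (3·8² + 15)/(2·11) ≡ 3/5. 5⁻¹ ≡ 7 (mod 17), so λ ≡ 3·7 ≡ 4.
  x = λ² - 8 - 8 = 16 - 16 ≡ 0; y = λ·(8 - 0) - 11 ≡ 4. → (0, 4)
3P: (0, 4) + (8, 11). λ = (11 - 4)/(8 - 0) ≡ 7/8 mod 17. 8⁻¹ ≡ 15 (mod 17), so λ ≡ 3.
  x = λ² - 0 - 8 = 9 - 8 ≡ 1; y = λ·(0 - 1) - 4 ≡ 10. → (1, 10)
4P: (1, 10) + (8, 11). λ = (11 - 10)/(8 - 1) ≡ 1/7 mod 17. 7⁻¹ ≡ 5 (mod 17) since 7·5 = 35 ≡ 1, so λ ≡ 5.
  x = λ² - 1 - 8 = 25 - 9 ≡ 16; y = λ·(1 - 16) - 10 ≡ 0. → (16, 0)
4P = (16, 0).
Next 2Q:
Repeated addition: build up to 2Q.
2Q: tangent at (11, 13): λ = (3·11² + 15)/(2·13) ≡ 4/9. 9⁻¹ ≡ 2 (mod 17) since 9·2 = 18 ≡ 1, so λ ≡ 4·2 ≡ 8.
  x = λ² - 11 - 11 = 64 - 22 ≡ 8; y = λ·(11 - 8) - 13 ≡ 11. → (8, 11)
2Q = (8, 11).
Finally 4P + 2Q:
(16, 0) + (8, 11). λ = (11 - 0)/(8 - 16) ≡ 11/9 mod 17. 9⁻¹ ≡ 2 (mod 17), so λ ≡ 5.
  x = λ² - 16 - 8 = 25 - 24 ≡ 1; y = λ·(16 - 1) - 0 ≡ 7. → (1, 7)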